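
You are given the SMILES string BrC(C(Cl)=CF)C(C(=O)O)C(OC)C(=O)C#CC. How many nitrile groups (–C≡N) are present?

Scan the SMILES for the nitrile motif — none present.
Groups that are present: 1 alkene, 1 alkyne, 1 carboxylic acid, 1 ether, 1 ketone.

0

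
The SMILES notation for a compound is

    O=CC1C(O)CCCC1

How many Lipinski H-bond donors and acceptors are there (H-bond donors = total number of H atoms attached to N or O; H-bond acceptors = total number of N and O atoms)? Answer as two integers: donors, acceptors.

1, 2

Donors: find every N or O and count the H atoms it carries.
  atom 1 (O): bond orders sum to 2 → 0 H
  atom 5 (O): bond orders sum to 1 → 1 H
Lipinski HBD = 1.
Acceptors: N atoms = 0, O atoms = 2 → HBA = 2.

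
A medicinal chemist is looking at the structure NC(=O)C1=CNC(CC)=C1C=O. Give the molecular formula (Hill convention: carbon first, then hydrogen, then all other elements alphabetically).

Walk through each heavy atom and fill implicit hydrogens from standard valence (C 4, N 3, O 2, S 2, halogen 1):
  atom 1: N, bond orders sum to 1 (valence 3) → 2 H
  atom 2: C, bond orders sum to 4 (valence 4) → 0 H
  atom 3: O, bond orders sum to 2 (valence 2) → 0 H
  atom 4: C, bond orders sum to 4 (valence 4) → 0 H
  atom 5: C, bond orders sum to 3 (valence 4) → 1 H
  atom 6: N, bond orders sum to 2 (valence 3) → 1 H
  atom 7: C, bond orders sum to 4 (valence 4) → 0 H
  atom 8: C, bond orders sum to 2 (valence 4) → 2 H
  atom 9: C, bond orders sum to 1 (valence 4) → 3 H
  atom 10: C, bond orders sum to 4 (valence 4) → 0 H
  atom 11: C, bond orders sum to 3 (valence 4) → 1 H
  atom 12: O, bond orders sum to 2 (valence 2) → 0 H
Totals → C:8, H:10, N:2, O:2.
In Hill order: C8H10N2O2.

C8H10N2O2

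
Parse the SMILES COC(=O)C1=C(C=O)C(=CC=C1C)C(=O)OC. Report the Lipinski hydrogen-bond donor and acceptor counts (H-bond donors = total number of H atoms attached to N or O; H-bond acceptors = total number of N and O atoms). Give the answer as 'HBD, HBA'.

0, 5

Donors: find every N or O and count the H atoms it carries.
  atom 2 (O): bond orders sum to 2 → 0 H
  atom 4 (O): bond orders sum to 2 → 0 H
  atom 8 (O): bond orders sum to 2 → 0 H
  atom 15 (O): bond orders sum to 2 → 0 H
  atom 16 (O): bond orders sum to 2 → 0 H
Lipinski HBD = 0.
Acceptors: N atoms = 0, O atoms = 5 → HBA = 5.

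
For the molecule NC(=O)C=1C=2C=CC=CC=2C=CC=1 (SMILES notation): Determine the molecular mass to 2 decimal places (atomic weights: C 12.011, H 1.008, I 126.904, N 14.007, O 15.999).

171.20 g/mol

First, the molecular formula is C11H9NO (counting implicit H from valence).
  C: 11 × 12.011 = 132.121
  H: 9 × 1.008 = 9.072
  N: 1 × 14.007 = 14.007
  O: 1 × 15.999 = 15.999
Sum: 11×12.011 + 9×1.008 + 1×14.007 + 1×15.999 = 171.199 → 171.20 g/mol.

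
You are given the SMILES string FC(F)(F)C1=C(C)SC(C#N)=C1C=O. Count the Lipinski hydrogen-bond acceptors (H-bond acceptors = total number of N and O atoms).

2

N atoms: 1; O atoms: 1.
Lipinski HBA = 1 + 1 = 2.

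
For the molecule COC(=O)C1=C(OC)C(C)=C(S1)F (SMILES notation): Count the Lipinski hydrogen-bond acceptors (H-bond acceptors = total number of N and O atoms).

N atoms: 0; O atoms: 3.
Lipinski HBA = 0 + 3 = 3.

3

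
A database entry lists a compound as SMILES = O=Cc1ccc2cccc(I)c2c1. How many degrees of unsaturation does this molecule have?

Molecular formula: C11H7IO.
DoU = (2C + 2 + N − H − X) / 2, where X is the halogen count and O/S are ignored.
    = (2·11 + 2 + 0 − 7 − 1) / 2 = 16 / 2 = 8.

8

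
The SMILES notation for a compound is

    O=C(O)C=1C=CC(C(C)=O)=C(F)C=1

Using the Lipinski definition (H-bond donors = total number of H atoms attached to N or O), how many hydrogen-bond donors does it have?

1

Donors: find every N or O and count the H atoms it carries.
  atom 1 (O): bond orders sum to 2 → 0 H
  atom 3 (O): bond orders sum to 1 → 1 H
  atom 10 (O): bond orders sum to 2 → 0 H
Lipinski HBD = 1.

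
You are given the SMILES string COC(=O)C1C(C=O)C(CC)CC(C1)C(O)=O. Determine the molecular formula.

C12H18O5

Walk through each heavy atom and fill implicit hydrogens from standard valence (C 4, N 3, O 2, S 2, halogen 1):
  atom 1: C, bond orders sum to 1 (valence 4) → 3 H
  atom 2: O, bond orders sum to 2 (valence 2) → 0 H
  atom 3: C, bond orders sum to 4 (valence 4) → 0 H
  atom 4: O, bond orders sum to 2 (valence 2) → 0 H
  atom 5: C, bond orders sum to 3 (valence 4) → 1 H
  atom 6: C, bond orders sum to 3 (valence 4) → 1 H
  atom 7: C, bond orders sum to 3 (valence 4) → 1 H
  atom 8: O, bond orders sum to 2 (valence 2) → 0 H
  atom 9: C, bond orders sum to 3 (valence 4) → 1 H
  atom 10: C, bond orders sum to 2 (valence 4) → 2 H
  atom 11: C, bond orders sum to 1 (valence 4) → 3 H
  atom 12: C, bond orders sum to 2 (valence 4) → 2 H
  atom 13: C, bond orders sum to 3 (valence 4) → 1 H
  atom 14: C, bond orders sum to 2 (valence 4) → 2 H
  atom 15: C, bond orders sum to 4 (valence 4) → 0 H
  atom 16: O, bond orders sum to 1 (valence 2) → 1 H
  atom 17: O, bond orders sum to 2 (valence 2) → 0 H
Totals → C:12, H:18, O:5.
In Hill order: C12H18O5.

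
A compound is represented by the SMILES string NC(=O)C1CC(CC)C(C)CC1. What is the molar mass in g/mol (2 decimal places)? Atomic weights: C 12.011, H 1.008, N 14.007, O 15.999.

First, the molecular formula is C10H19NO (counting implicit H from valence).
  C: 10 × 12.011 = 120.110
  H: 19 × 1.008 = 19.152
  N: 1 × 14.007 = 14.007
  O: 1 × 15.999 = 15.999
Sum: 10×12.011 + 19×1.008 + 1×14.007 + 1×15.999 = 169.268 → 169.27 g/mol.

169.27 g/mol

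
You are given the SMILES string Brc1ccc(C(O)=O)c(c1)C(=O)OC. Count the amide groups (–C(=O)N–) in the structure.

Scan the SMILES for the amide motif — none present.
Groups that are present: 1 carboxylic acid, 1 ester.

0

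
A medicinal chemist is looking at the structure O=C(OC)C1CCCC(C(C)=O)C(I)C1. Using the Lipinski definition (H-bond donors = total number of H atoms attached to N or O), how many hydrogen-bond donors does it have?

Donors: find every N or O and count the H atoms it carries.
  atom 1 (O): bond orders sum to 2 → 0 H
  atom 3 (O): bond orders sum to 2 → 0 H
  atom 12 (O): bond orders sum to 2 → 0 H
Lipinski HBD = 0.

0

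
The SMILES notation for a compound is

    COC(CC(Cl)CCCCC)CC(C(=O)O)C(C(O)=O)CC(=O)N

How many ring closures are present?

0

In SMILES, each pair of matching ring-closure digits denotes one ring-closing bond; the number of such bonds equals the number of independent rings.
Ring-closure bonds here: 0.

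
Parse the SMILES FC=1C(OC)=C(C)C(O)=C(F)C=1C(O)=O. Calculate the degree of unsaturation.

Degree of unsaturation = (number of rings) + (number of π bonds).
Ring closures in the SMILES: 1.
π bonds: 4 double bonds (each 1 DoU) → 4 DoU from unsaturation.
Total DoU = 1 + 4 = 5.

5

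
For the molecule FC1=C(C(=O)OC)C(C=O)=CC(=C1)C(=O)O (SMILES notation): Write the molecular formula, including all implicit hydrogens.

Walk through each heavy atom and fill implicit hydrogens from standard valence (C 4, N 3, O 2, S 2, halogen 1):
  atom 1: F (halogen, monovalent) → 0 H
  atom 2: C, bond orders sum to 4 (valence 4) → 0 H
  atom 3: C, bond orders sum to 4 (valence 4) → 0 H
  atom 4: C, bond orders sum to 4 (valence 4) → 0 H
  atom 5: O, bond orders sum to 2 (valence 2) → 0 H
  atom 6: O, bond orders sum to 2 (valence 2) → 0 H
  atom 7: C, bond orders sum to 1 (valence 4) → 3 H
  atom 8: C, bond orders sum to 4 (valence 4) → 0 H
  atom 9: C, bond orders sum to 3 (valence 4) → 1 H
  atom 10: O, bond orders sum to 2 (valence 2) → 0 H
  atom 11: C, bond orders sum to 3 (valence 4) → 1 H
  atom 12: C, bond orders sum to 4 (valence 4) → 0 H
  atom 13: C, bond orders sum to 3 (valence 4) → 1 H
  atom 14: C, bond orders sum to 4 (valence 4) → 0 H
  atom 15: O, bond orders sum to 2 (valence 2) → 0 H
  atom 16: O, bond orders sum to 1 (valence 2) → 1 H
Totals → C:10, H:7, F:1, O:5.
In Hill order: C10H7FO5.

C10H7FO5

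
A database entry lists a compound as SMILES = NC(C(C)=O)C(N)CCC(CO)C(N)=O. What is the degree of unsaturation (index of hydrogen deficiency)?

Degree of unsaturation = (number of rings) + (number of π bonds).
Ring closures in the SMILES: 0.
π bonds: 2 double bonds (each 1 DoU) → 2 DoU from unsaturation.
Total DoU = 0 + 2 = 2.

2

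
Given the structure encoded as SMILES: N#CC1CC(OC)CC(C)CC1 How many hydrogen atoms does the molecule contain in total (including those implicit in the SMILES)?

Walk through each heavy atom and fill implicit hydrogens from standard valence (C 4, N 3, O 2, S 2, halogen 1):
  atom 1: N, bond orders sum to 3 (valence 3) → 0 H
  atom 2: C, bond orders sum to 4 (valence 4) → 0 H
  atom 3: C, bond orders sum to 3 (valence 4) → 1 H
  atom 4: C, bond orders sum to 2 (valence 4) → 2 H
  atom 5: C, bond orders sum to 3 (valence 4) → 1 H
  atom 6: O, bond orders sum to 2 (valence 2) → 0 H
  atom 7: C, bond orders sum to 1 (valence 4) → 3 H
  atom 8: C, bond orders sum to 2 (valence 4) → 2 H
  atom 9: C, bond orders sum to 3 (valence 4) → 1 H
  atom 10: C, bond orders sum to 1 (valence 4) → 3 H
  atom 11: C, bond orders sum to 2 (valence 4) → 2 H
  atom 12: C, bond orders sum to 2 (valence 4) → 2 H
Total hydrogens: 17.

17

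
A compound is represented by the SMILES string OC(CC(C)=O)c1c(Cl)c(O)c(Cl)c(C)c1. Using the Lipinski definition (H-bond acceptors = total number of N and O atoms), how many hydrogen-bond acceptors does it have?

3

N atoms: 0; O atoms: 3.
Lipinski HBA = 0 + 3 = 3.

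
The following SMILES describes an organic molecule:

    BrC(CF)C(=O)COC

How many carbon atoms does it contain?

Count every carbon token in the SMILES (each C, including those in ring-closure positions and inside branches).
Carbon count: 5.

5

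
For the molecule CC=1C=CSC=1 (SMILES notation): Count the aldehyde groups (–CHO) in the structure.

Scan the SMILES for the aldehyde motif — none present.

0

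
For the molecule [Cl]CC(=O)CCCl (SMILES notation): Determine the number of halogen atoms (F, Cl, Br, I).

Halogen atoms appear at heavy-atom positions 1, 7 (2×Cl).
Other groups present: 1 ketone.
Halogen count: 2.

2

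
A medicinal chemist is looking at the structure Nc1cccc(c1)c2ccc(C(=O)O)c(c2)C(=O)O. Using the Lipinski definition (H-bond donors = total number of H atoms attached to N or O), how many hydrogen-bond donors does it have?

Donors: find every N or O and count the H atoms it carries.
  atom 1 (N): bond orders sum to 1 → 2 H
  atom 13 (O): bond orders sum to 2 → 0 H
  atom 14 (O): bond orders sum to 1 → 1 H
  atom 18 (O): bond orders sum to 2 → 0 H
  atom 19 (O): bond orders sum to 1 → 1 H
Lipinski HBD = 4.

4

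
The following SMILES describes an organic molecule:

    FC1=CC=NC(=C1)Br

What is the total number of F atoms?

1

Scan the SMILES for F atoms (remember two-letter symbols like Cl and Br are single atoms).
Fluorine count: 1.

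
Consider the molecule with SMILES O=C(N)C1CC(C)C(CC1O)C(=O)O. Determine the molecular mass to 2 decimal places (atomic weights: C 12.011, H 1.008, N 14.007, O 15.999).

First, the molecular formula is C9H15NO4 (counting implicit H from valence).
  C: 9 × 12.011 = 108.099
  H: 15 × 1.008 = 15.120
  N: 1 × 14.007 = 14.007
  O: 4 × 15.999 = 63.996
Sum: 9×12.011 + 15×1.008 + 1×14.007 + 4×15.999 = 201.222 → 201.22 g/mol.

201.22 g/mol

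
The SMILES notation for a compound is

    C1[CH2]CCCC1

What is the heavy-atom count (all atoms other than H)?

6

Every atom symbol written in the SMILES (organic subset) is one heavy atom; implicit H are not written.
Heavy atoms by element → C:6.
Total: 6.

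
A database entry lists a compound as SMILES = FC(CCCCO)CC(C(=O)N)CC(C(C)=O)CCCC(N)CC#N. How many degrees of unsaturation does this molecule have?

4

Molecular formula: C18H32FN3O3.
DoU = (2C + 2 + N − H − X) / 2, where X is the halogen count and O/S are ignored.
    = (2·18 + 2 + 3 − 32 − 1) / 2 = 8 / 2 = 4.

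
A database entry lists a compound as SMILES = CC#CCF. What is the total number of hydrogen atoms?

5

Walk through each heavy atom and fill implicit hydrogens from standard valence (C 4, N 3, O 2, S 2, halogen 1):
  atom 1: C, bond orders sum to 1 (valence 4) → 3 H
  atom 2: C, bond orders sum to 4 (valence 4) → 0 H
  atom 3: C, bond orders sum to 4 (valence 4) → 0 H
  atom 4: C, bond orders sum to 2 (valence 4) → 2 H
  atom 5: F (halogen, monovalent) → 0 H
Total hydrogens: 5.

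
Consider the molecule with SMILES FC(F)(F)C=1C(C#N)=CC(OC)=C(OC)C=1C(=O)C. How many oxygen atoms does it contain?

Scan the SMILES for O atoms (remember two-letter symbols like Cl and Br are single atoms).
Oxygen count: 3.

3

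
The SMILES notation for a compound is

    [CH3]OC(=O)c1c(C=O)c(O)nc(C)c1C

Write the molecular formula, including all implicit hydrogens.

Walk through each heavy atom and fill implicit hydrogens from standard valence (C 4, N 3, O 2, S 2, halogen 1); for lowercase aromatic atoms, an aromatic c carries 1 H when it has two neighbours and 0 H with three, and aromatic n carries 0 H:
  atom 1: C with explicit H count 3
  atom 2: O, bond orders sum to 2 (valence 2) → 0 H
  atom 3: C, bond orders sum to 4 (valence 4) → 0 H
  atom 4: O, bond orders sum to 2 (valence 2) → 0 H
  atom 5: aromatic c, 3 neighbours → 0 H
  atom 6: aromatic c, 3 neighbours → 0 H
  atom 7: C, bond orders sum to 3 (valence 4) → 1 H
  atom 8: O, bond orders sum to 2 (valence 2) → 0 H
  atom 9: aromatic c, 3 neighbours → 0 H
  atom 10: O, bond orders sum to 1 (valence 2) → 1 H
  atom 11: aromatic n, 2 neighbours → 0 H
  atom 12: aromatic c, 3 neighbours → 0 H
  atom 13: C, bond orders sum to 1 (valence 4) → 3 H
  atom 14: aromatic c, 3 neighbours → 0 H
  atom 15: C, bond orders sum to 1 (valence 4) → 3 H
Totals → C:10, H:11, N:1, O:4.

C10H11NO4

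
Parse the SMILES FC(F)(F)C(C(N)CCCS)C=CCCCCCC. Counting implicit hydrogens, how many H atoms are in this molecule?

Walk through each heavy atom and fill implicit hydrogens from standard valence (C 4, N 3, O 2, S 2, halogen 1):
  atom 1: F (halogen, monovalent) → 0 H
  atom 2: C, bond orders sum to 4 (valence 4) → 0 H
  atom 3: F (halogen, monovalent) → 0 H
  atom 4: F (halogen, monovalent) → 0 H
  atom 5: C, bond orders sum to 3 (valence 4) → 1 H
  atom 6: C, bond orders sum to 3 (valence 4) → 1 H
  atom 7: N, bond orders sum to 1 (valence 3) → 2 H
  atom 8: C, bond orders sum to 2 (valence 4) → 2 H
  atom 9: C, bond orders sum to 2 (valence 4) → 2 H
  atom 10: C, bond orders sum to 2 (valence 4) → 2 H
  atom 11: S, bond orders sum to 1 (valence 2) → 1 H
  atom 12: C, bond orders sum to 3 (valence 4) → 1 H
  atom 13: C, bond orders sum to 3 (valence 4) → 1 H
  atom 14: C, bond orders sum to 2 (valence 4) → 2 H
  atom 15: C, bond orders sum to 2 (valence 4) → 2 H
  atom 16: C, bond orders sum to 2 (valence 4) → 2 H
  atom 17: C, bond orders sum to 2 (valence 4) → 2 H
  atom 18: C, bond orders sum to 2 (valence 4) → 2 H
  atom 19: C, bond orders sum to 1 (valence 4) → 3 H
Total hydrogens: 26.

26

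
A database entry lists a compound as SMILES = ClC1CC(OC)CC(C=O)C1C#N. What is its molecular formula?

Walk through each heavy atom and fill implicit hydrogens from standard valence (C 4, N 3, O 2, S 2, halogen 1):
  atom 1: Cl (halogen, monovalent) → 0 H
  atom 2: C, bond orders sum to 3 (valence 4) → 1 H
  atom 3: C, bond orders sum to 2 (valence 4) → 2 H
  atom 4: C, bond orders sum to 3 (valence 4) → 1 H
  atom 5: O, bond orders sum to 2 (valence 2) → 0 H
  atom 6: C, bond orders sum to 1 (valence 4) → 3 H
  atom 7: C, bond orders sum to 2 (valence 4) → 2 H
  atom 8: C, bond orders sum to 3 (valence 4) → 1 H
  atom 9: C, bond orders sum to 3 (valence 4) → 1 H
  atom 10: O, bond orders sum to 2 (valence 2) → 0 H
  atom 11: C, bond orders sum to 3 (valence 4) → 1 H
  atom 12: C, bond orders sum to 4 (valence 4) → 0 H
  atom 13: N, bond orders sum to 3 (valence 3) → 0 H
Totals → C:9, H:12, Cl:1, N:1, O:2.
In Hill order: C9H12ClNO2.

C9H12ClNO2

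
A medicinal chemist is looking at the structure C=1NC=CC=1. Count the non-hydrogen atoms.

Every atom symbol written in the SMILES (organic subset) is one heavy atom; implicit H are not written.
Heavy atoms by element → C:4, N:1.
Total: 5.

5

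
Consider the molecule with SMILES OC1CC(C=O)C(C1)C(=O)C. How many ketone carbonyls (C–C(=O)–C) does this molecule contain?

1

The ketone motif appears at heavy-atom position 9 in the SMILES.
Other groups present: 1 aldehyde, 1 hydroxyl.
Ketone count: 1.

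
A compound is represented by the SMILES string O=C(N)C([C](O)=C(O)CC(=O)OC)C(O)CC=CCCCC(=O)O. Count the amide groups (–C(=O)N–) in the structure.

The amide motif appears at heavy-atom position 2 in the SMILES.
Other groups present: 2 alkene, 1 carboxylic acid, 1 ester, 3 hydroxyl.
Amide count: 1.

1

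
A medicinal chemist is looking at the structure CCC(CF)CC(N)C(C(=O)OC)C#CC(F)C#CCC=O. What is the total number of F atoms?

Scan the SMILES for F atoms (remember two-letter symbols like Cl and Br are single atoms).
Fluorine count: 2.

2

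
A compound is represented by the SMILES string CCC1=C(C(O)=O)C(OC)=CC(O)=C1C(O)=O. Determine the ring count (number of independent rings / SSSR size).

In SMILES, each pair of matching ring-closure digits denotes one ring-closing bond; the number of such bonds equals the number of independent rings.
Ring-closure bonds here: 1.

1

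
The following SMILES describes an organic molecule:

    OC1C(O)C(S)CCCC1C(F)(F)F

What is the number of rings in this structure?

In SMILES, each pair of matching ring-closure digits denotes one ring-closing bond; the number of such bonds equals the number of independent rings.
Ring-closure bonds here: 1.

1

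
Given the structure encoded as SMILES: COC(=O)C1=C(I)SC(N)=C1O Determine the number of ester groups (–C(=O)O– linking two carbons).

1

The ester motif appears at heavy-atom position 3 in the SMILES.
Other groups present: 1 hydroxyl, 1 primary amine.
Ester count: 1.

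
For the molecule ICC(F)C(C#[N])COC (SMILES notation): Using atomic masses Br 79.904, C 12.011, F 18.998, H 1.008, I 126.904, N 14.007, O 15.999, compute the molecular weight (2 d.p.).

257.05 g/mol

First, the molecular formula is C6H9FINO (counting implicit H from valence).
  C: 6 × 12.011 = 72.066
  F: 1 × 18.998 = 18.998
  H: 9 × 1.008 = 9.072
  I: 1 × 126.904 = 126.904
  N: 1 × 14.007 = 14.007
  O: 1 × 15.999 = 15.999
Sum: 6×12.011 + 1×18.998 + 9×1.008 + 1×126.904 + 1×14.007 + 1×15.999 = 257.046 → 257.05 g/mol.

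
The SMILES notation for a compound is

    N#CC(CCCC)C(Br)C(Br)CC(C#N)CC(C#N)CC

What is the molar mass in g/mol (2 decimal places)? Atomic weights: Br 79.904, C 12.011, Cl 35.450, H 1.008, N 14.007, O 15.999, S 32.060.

417.19 g/mol

First, the molecular formula is C16H23Br2N3 (counting implicit H from valence).
  Br: 2 × 79.904 = 159.808
  C: 16 × 12.011 = 192.176
  H: 23 × 1.008 = 23.184
  N: 3 × 14.007 = 42.021
Sum: 2×79.904 + 16×12.011 + 23×1.008 + 3×14.007 = 417.189 → 417.19 g/mol.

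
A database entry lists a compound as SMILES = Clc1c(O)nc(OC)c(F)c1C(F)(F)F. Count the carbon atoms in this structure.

7

Count every carbon token in the SMILES (each C, including those in ring-closure positions and inside branches).
Carbon count: 7.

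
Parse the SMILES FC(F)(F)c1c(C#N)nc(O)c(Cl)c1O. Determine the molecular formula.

C7H2ClF3N2O2

Walk through each heavy atom and fill implicit hydrogens from standard valence (C 4, N 3, O 2, S 2, halogen 1); for lowercase aromatic atoms, an aromatic c carries 1 H when it has two neighbours and 0 H with three, and aromatic n carries 0 H:
  atom 1: F (halogen, monovalent) → 0 H
  atom 2: C, bond orders sum to 4 (valence 4) → 0 H
  atom 3: F (halogen, monovalent) → 0 H
  atom 4: F (halogen, monovalent) → 0 H
  atom 5: aromatic c, 3 neighbours → 0 H
  atom 6: aromatic c, 3 neighbours → 0 H
  atom 7: C, bond orders sum to 4 (valence 4) → 0 H
  atom 8: N, bond orders sum to 3 (valence 3) → 0 H
  atom 9: aromatic n, 2 neighbours → 0 H
  atom 10: aromatic c, 3 neighbours → 0 H
  atom 11: O, bond orders sum to 1 (valence 2) → 1 H
  atom 12: aromatic c, 3 neighbours → 0 H
  atom 13: Cl (halogen, monovalent) → 0 H
  atom 14: aromatic c, 3 neighbours → 0 H
  atom 15: O, bond orders sum to 1 (valence 2) → 1 H
Totals → C:7, H:2, Cl:1, F:3, N:2, O:2.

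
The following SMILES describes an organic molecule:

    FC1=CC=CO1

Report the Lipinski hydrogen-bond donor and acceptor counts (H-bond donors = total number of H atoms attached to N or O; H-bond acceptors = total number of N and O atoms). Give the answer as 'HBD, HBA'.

Donors: find every N or O and count the H atoms it carries.
  atom 6 (O): bond orders sum to 2 → 0 H
Lipinski HBD = 0.
Acceptors: N atoms = 0, O atoms = 1 → HBA = 1.

0, 1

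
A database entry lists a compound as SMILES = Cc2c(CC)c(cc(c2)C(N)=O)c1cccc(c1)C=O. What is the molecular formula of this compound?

C17H17NO2

Walk through each heavy atom and fill implicit hydrogens from standard valence (C 4, N 3, O 2, S 2, halogen 1); for lowercase aromatic atoms, an aromatic c carries 1 H when it has two neighbours and 0 H with three, and aromatic n carries 0 H:
  atom 1: C, bond orders sum to 1 (valence 4) → 3 H
  atom 2: aromatic c, 3 neighbours → 0 H
  atom 3: aromatic c, 3 neighbours → 0 H
  atom 4: C, bond orders sum to 2 (valence 4) → 2 H
  atom 5: C, bond orders sum to 1 (valence 4) → 3 H
  atom 6: aromatic c, 3 neighbours → 0 H
  atom 7: aromatic c, 2 neighbours → 1 H
  atom 8: aromatic c, 3 neighbours → 0 H
  atom 9: aromatic c, 2 neighbours → 1 H
  atom 10: C, bond orders sum to 4 (valence 4) → 0 H
  atom 11: N, bond orders sum to 1 (valence 3) → 2 H
  atom 12: O, bond orders sum to 2 (valence 2) → 0 H
  atom 13: aromatic c, 3 neighbours → 0 H
  atom 14: aromatic c, 2 neighbours → 1 H
  atom 15: aromatic c, 2 neighbours → 1 H
  atom 16: aromatic c, 2 neighbours → 1 H
  atom 17: aromatic c, 3 neighbours → 0 H
  atom 18: aromatic c, 2 neighbours → 1 H
  atom 19: C, bond orders sum to 3 (valence 4) → 1 H
  atom 20: O, bond orders sum to 2 (valence 2) → 0 H
Totals → C:17, H:17, N:1, O:2.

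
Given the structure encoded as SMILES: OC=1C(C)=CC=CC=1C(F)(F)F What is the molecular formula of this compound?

C8H7F3O

Walk through each heavy atom and fill implicit hydrogens from standard valence (C 4, N 3, O 2, S 2, halogen 1):
  atom 1: O, bond orders sum to 1 (valence 2) → 1 H
  atom 2: C, bond orders sum to 4 (valence 4) → 0 H
  atom 3: C, bond orders sum to 4 (valence 4) → 0 H
  atom 4: C, bond orders sum to 1 (valence 4) → 3 H
  atom 5: C, bond orders sum to 3 (valence 4) → 1 H
  atom 6: C, bond orders sum to 3 (valence 4) → 1 H
  atom 7: C, bond orders sum to 3 (valence 4) → 1 H
  atom 8: C, bond orders sum to 4 (valence 4) → 0 H
  atom 9: C, bond orders sum to 4 (valence 4) → 0 H
  atom 10: F (halogen, monovalent) → 0 H
  atom 11: F (halogen, monovalent) → 0 H
  atom 12: F (halogen, monovalent) → 0 H
Totals → C:8, H:7, F:3, O:1.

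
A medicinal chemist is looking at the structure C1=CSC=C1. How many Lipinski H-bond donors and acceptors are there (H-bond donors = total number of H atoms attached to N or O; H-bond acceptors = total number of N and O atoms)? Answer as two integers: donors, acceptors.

Donors: find every N or O and count the H atoms it carries.
  (no N or O atoms present)
Lipinski HBD = 0.
Acceptors: N atoms = 0, O atoms = 0 → HBA = 0.

0, 0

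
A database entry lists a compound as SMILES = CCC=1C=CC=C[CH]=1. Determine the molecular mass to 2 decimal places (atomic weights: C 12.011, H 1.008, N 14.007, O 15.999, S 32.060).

First, the molecular formula is C8H10 (counting implicit H from valence).
  C: 8 × 12.011 = 96.088
  H: 10 × 1.008 = 10.080
Sum: 8×12.011 + 10×1.008 = 106.168 → 106.17 g/mol.

106.17 g/mol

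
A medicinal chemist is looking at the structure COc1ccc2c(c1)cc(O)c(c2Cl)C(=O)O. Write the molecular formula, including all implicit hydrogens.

Walk through each heavy atom and fill implicit hydrogens from standard valence (C 4, N 3, O 2, S 2, halogen 1); for lowercase aromatic atoms, an aromatic c carries 1 H when it has two neighbours and 0 H with three, and aromatic n carries 0 H:
  atom 1: C, bond orders sum to 1 (valence 4) → 3 H
  atom 2: O, bond orders sum to 2 (valence 2) → 0 H
  atom 3: aromatic c, 3 neighbours → 0 H
  atom 4: aromatic c, 2 neighbours → 1 H
  atom 5: aromatic c, 2 neighbours → 1 H
  atom 6: aromatic c, 3 neighbours → 0 H
  atom 7: aromatic c, 3 neighbours → 0 H
  atom 8: aromatic c, 2 neighbours → 1 H
  atom 9: aromatic c, 2 neighbours → 1 H
  atom 10: aromatic c, 3 neighbours → 0 H
  atom 11: O, bond orders sum to 1 (valence 2) → 1 H
  atom 12: aromatic c, 3 neighbours → 0 H
  atom 13: aromatic c, 3 neighbours → 0 H
  atom 14: Cl (halogen, monovalent) → 0 H
  atom 15: C, bond orders sum to 4 (valence 4) → 0 H
  atom 16: O, bond orders sum to 2 (valence 2) → 0 H
  atom 17: O, bond orders sum to 1 (valence 2) → 1 H
Totals → C:12, H:9, Cl:1, O:4.
In Hill order: C12H9ClO4.

C12H9ClO4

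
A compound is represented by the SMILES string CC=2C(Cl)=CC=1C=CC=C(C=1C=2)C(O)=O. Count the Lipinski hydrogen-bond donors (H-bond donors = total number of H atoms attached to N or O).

1

Donors: find every N or O and count the H atoms it carries.
  atom 14 (O): bond orders sum to 1 → 1 H
  atom 15 (O): bond orders sum to 2 → 0 H
Lipinski HBD = 1.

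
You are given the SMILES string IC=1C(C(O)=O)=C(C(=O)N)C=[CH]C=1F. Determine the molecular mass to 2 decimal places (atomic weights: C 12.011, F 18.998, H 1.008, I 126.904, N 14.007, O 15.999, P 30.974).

309.03 g/mol

First, the molecular formula is C8H5FINO3 (counting implicit H from valence).
  C: 8 × 12.011 = 96.088
  F: 1 × 18.998 = 18.998
  H: 5 × 1.008 = 5.040
  I: 1 × 126.904 = 126.904
  N: 1 × 14.007 = 14.007
  O: 3 × 15.999 = 47.997
Sum: 8×12.011 + 1×18.998 + 5×1.008 + 1×126.904 + 1×14.007 + 3×15.999 = 309.034 → 309.03 g/mol.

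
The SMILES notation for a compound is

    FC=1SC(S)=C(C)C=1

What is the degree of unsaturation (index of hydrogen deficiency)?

Molecular formula: C5H5FS2.
DoU = (2C + 2 + N − H − X) / 2, where X is the halogen count and O/S are ignored.
    = (2·5 + 2 + 0 − 5 − 1) / 2 = 6 / 2 = 3.

3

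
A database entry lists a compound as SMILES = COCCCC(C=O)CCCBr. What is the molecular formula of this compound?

C9H17BrO2

Walk through each heavy atom and fill implicit hydrogens from standard valence (C 4, N 3, O 2, S 2, halogen 1):
  atom 1: C, bond orders sum to 1 (valence 4) → 3 H
  atom 2: O, bond orders sum to 2 (valence 2) → 0 H
  atom 3: C, bond orders sum to 2 (valence 4) → 2 H
  atom 4: C, bond orders sum to 2 (valence 4) → 2 H
  atom 5: C, bond orders sum to 2 (valence 4) → 2 H
  atom 6: C, bond orders sum to 3 (valence 4) → 1 H
  atom 7: C, bond orders sum to 3 (valence 4) → 1 H
  atom 8: O, bond orders sum to 2 (valence 2) → 0 H
  atom 9: C, bond orders sum to 2 (valence 4) → 2 H
  atom 10: C, bond orders sum to 2 (valence 4) → 2 H
  atom 11: C, bond orders sum to 2 (valence 4) → 2 H
  atom 12: Br (halogen, monovalent) → 0 H
Totals → C:9, H:17, Br:1, O:2.
In Hill order: C9H17BrO2.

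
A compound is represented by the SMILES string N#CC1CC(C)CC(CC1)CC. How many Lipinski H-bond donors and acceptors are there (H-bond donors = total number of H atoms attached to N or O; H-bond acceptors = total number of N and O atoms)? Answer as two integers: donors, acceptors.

Donors: find every N or O and count the H atoms it carries.
  atom 1 (N): bond orders sum to 3 → 0 H
Lipinski HBD = 0.
Acceptors: N atoms = 1, O atoms = 0 → HBA = 1.

0, 1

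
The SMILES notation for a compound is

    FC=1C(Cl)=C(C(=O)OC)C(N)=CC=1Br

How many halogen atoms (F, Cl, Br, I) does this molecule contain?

Halogen atoms appear at heavy-atom positions 1, 4, 14 (1×Br, 1×Cl, 1×F).
Other groups present: 1 ester, 1 primary amine.
Halogen count: 3.

3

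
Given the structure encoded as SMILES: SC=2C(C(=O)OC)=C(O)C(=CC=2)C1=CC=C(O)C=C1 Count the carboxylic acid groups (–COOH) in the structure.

0

Scan the SMILES for the carboxylic acid motif — none present.
Groups that are present: 1 ester, 2 hydroxyl, 1 thiol.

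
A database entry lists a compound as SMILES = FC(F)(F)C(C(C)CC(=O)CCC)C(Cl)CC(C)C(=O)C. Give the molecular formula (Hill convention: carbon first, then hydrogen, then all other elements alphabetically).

C15H24ClF3O2

Walk through each heavy atom and fill implicit hydrogens from standard valence (C 4, N 3, O 2, S 2, halogen 1):
  atom 1: F (halogen, monovalent) → 0 H
  atom 2: C, bond orders sum to 4 (valence 4) → 0 H
  atom 3: F (halogen, monovalent) → 0 H
  atom 4: F (halogen, monovalent) → 0 H
  atom 5: C, bond orders sum to 3 (valence 4) → 1 H
  atom 6: C, bond orders sum to 3 (valence 4) → 1 H
  atom 7: C, bond orders sum to 1 (valence 4) → 3 H
  atom 8: C, bond orders sum to 2 (valence 4) → 2 H
  atom 9: C, bond orders sum to 4 (valence 4) → 0 H
  atom 10: O, bond orders sum to 2 (valence 2) → 0 H
  atom 11: C, bond orders sum to 2 (valence 4) → 2 H
  atom 12: C, bond orders sum to 2 (valence 4) → 2 H
  atom 13: C, bond orders sum to 1 (valence 4) → 3 H
  atom 14: C, bond orders sum to 3 (valence 4) → 1 H
  atom 15: Cl (halogen, monovalent) → 0 H
  atom 16: C, bond orders sum to 2 (valence 4) → 2 H
  atom 17: C, bond orders sum to 3 (valence 4) → 1 H
  atom 18: C, bond orders sum to 1 (valence 4) → 3 H
  atom 19: C, bond orders sum to 4 (valence 4) → 0 H
  atom 20: O, bond orders sum to 2 (valence 2) → 0 H
  atom 21: C, bond orders sum to 1 (valence 4) → 3 H
Totals → C:15, H:24, Cl:1, F:3, O:2.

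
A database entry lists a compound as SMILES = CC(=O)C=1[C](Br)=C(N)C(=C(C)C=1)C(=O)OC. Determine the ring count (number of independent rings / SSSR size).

In SMILES, each pair of matching ring-closure digits denotes one ring-closing bond; the number of such bonds equals the number of independent rings.
Ring-closure bonds here: 1.

1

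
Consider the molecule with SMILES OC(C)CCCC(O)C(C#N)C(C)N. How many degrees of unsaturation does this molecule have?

Degree of unsaturation = (number of rings) + (number of π bonds).
Ring closures in the SMILES: 0.
π bonds: 1 triple bond (each 2 DoU) → 2 DoU from unsaturation.
Total DoU = 0 + 2 = 2.

2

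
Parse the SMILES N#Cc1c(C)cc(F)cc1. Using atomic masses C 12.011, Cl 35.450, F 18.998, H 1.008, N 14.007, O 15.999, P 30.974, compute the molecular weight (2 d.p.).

First, the molecular formula is C8H6FN (counting implicit H from valence).
  C: 8 × 12.011 = 96.088
  F: 1 × 18.998 = 18.998
  H: 6 × 1.008 = 6.048
  N: 1 × 14.007 = 14.007
Sum: 8×12.011 + 1×18.998 + 6×1.008 + 1×14.007 = 135.141 → 135.14 g/mol.

135.14 g/mol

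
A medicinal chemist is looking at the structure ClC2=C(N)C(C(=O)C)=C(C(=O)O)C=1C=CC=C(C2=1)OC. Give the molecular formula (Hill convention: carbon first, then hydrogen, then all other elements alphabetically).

C14H12ClNO4

Walk through each heavy atom and fill implicit hydrogens from standard valence (C 4, N 3, O 2, S 2, halogen 1):
  atom 1: Cl (halogen, monovalent) → 0 H
  atom 2: C, bond orders sum to 4 (valence 4) → 0 H
  atom 3: C, bond orders sum to 4 (valence 4) → 0 H
  atom 4: N, bond orders sum to 1 (valence 3) → 2 H
  atom 5: C, bond orders sum to 4 (valence 4) → 0 H
  atom 6: C, bond orders sum to 4 (valence 4) → 0 H
  atom 7: O, bond orders sum to 2 (valence 2) → 0 H
  atom 8: C, bond orders sum to 1 (valence 4) → 3 H
  atom 9: C, bond orders sum to 4 (valence 4) → 0 H
  atom 10: C, bond orders sum to 4 (valence 4) → 0 H
  atom 11: O, bond orders sum to 2 (valence 2) → 0 H
  atom 12: O, bond orders sum to 1 (valence 2) → 1 H
  atom 13: C, bond orders sum to 4 (valence 4) → 0 H
  atom 14: C, bond orders sum to 3 (valence 4) → 1 H
  atom 15: C, bond orders sum to 3 (valence 4) → 1 H
  atom 16: C, bond orders sum to 3 (valence 4) → 1 H
  atom 17: C, bond orders sum to 4 (valence 4) → 0 H
  atom 18: C, bond orders sum to 4 (valence 4) → 0 H
  atom 19: O, bond orders sum to 2 (valence 2) → 0 H
  atom 20: C, bond orders sum to 1 (valence 4) → 3 H
Totals → C:14, H:12, Cl:1, N:1, O:4.
In Hill order: C14H12ClNO4.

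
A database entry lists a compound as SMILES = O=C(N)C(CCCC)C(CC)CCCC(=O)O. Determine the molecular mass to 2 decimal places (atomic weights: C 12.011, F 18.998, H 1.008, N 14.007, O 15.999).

First, the molecular formula is C13H25NO3 (counting implicit H from valence).
  C: 13 × 12.011 = 156.143
  H: 25 × 1.008 = 25.200
  N: 1 × 14.007 = 14.007
  O: 3 × 15.999 = 47.997
Sum: 13×12.011 + 25×1.008 + 1×14.007 + 3×15.999 = 243.347 → 243.35 g/mol.

243.35 g/mol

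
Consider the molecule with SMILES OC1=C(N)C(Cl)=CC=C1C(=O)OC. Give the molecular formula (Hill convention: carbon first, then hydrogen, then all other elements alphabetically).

C8H8ClNO3

Walk through each heavy atom and fill implicit hydrogens from standard valence (C 4, N 3, O 2, S 2, halogen 1):
  atom 1: O, bond orders sum to 1 (valence 2) → 1 H
  atom 2: C, bond orders sum to 4 (valence 4) → 0 H
  atom 3: C, bond orders sum to 4 (valence 4) → 0 H
  atom 4: N, bond orders sum to 1 (valence 3) → 2 H
  atom 5: C, bond orders sum to 4 (valence 4) → 0 H
  atom 6: Cl (halogen, monovalent) → 0 H
  atom 7: C, bond orders sum to 3 (valence 4) → 1 H
  atom 8: C, bond orders sum to 3 (valence 4) → 1 H
  atom 9: C, bond orders sum to 4 (valence 4) → 0 H
  atom 10: C, bond orders sum to 4 (valence 4) → 0 H
  atom 11: O, bond orders sum to 2 (valence 2) → 0 H
  atom 12: O, bond orders sum to 2 (valence 2) → 0 H
  atom 13: C, bond orders sum to 1 (valence 4) → 3 H
Totals → C:8, H:8, Cl:1, N:1, O:3.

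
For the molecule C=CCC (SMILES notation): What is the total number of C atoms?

4

Count every carbon token in the SMILES (each C, including those in ring-closure positions and inside branches).
Carbon count: 4.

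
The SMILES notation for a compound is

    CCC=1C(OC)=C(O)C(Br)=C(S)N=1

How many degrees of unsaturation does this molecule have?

Molecular formula: C8H10BrNO2S.
DoU = (2C + 2 + N − H − X) / 2, where X is the halogen count and O/S are ignored.
    = (2·8 + 2 + 1 − 10 − 1) / 2 = 8 / 2 = 4.

4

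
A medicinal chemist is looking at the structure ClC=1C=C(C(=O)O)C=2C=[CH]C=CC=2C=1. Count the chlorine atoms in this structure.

Scan the SMILES for Cl atoms (remember two-letter symbols like Cl and Br are single atoms).
Chlorine count: 1.

1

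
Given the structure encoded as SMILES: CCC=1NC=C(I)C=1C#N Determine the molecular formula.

Walk through each heavy atom and fill implicit hydrogens from standard valence (C 4, N 3, O 2, S 2, halogen 1):
  atom 1: C, bond orders sum to 1 (valence 4) → 3 H
  atom 2: C, bond orders sum to 2 (valence 4) → 2 H
  atom 3: C, bond orders sum to 4 (valence 4) → 0 H
  atom 4: N, bond orders sum to 2 (valence 3) → 1 H
  atom 5: C, bond orders sum to 3 (valence 4) → 1 H
  atom 6: C, bond orders sum to 4 (valence 4) → 0 H
  atom 7: I (halogen, monovalent) → 0 H
  atom 8: C, bond orders sum to 4 (valence 4) → 0 H
  atom 9: C, bond orders sum to 4 (valence 4) → 0 H
  atom 10: N, bond orders sum to 3 (valence 3) → 0 H
Totals → C:7, H:7, I:1, N:2.
In Hill order: C7H7IN2.

C7H7IN2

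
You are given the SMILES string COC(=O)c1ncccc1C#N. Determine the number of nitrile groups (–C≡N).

The nitrile motif appears at heavy-atom position 11 in the SMILES.
Other groups present: 1 ester.
Nitrile count: 1.

1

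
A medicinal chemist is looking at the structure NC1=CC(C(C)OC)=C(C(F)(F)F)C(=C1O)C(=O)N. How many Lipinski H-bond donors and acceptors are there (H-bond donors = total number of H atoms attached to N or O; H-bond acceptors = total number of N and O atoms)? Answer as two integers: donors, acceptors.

Donors: find every N or O and count the H atoms it carries.
  atom 1 (N): bond orders sum to 1 → 2 H
  atom 7 (O): bond orders sum to 2 → 0 H
  atom 16 (O): bond orders sum to 1 → 1 H
  atom 18 (O): bond orders sum to 2 → 0 H
  atom 19 (N): bond orders sum to 1 → 2 H
Lipinski HBD = 5.
Acceptors: N atoms = 2, O atoms = 3 → HBA = 5.

5, 5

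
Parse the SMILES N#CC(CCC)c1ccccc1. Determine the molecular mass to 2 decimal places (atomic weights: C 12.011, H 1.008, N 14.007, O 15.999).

159.23 g/mol

First, the molecular formula is C11H13N (counting implicit H from valence).
  C: 11 × 12.011 = 132.121
  H: 13 × 1.008 = 13.104
  N: 1 × 14.007 = 14.007
Sum: 11×12.011 + 13×1.008 + 1×14.007 = 159.232 → 159.23 g/mol.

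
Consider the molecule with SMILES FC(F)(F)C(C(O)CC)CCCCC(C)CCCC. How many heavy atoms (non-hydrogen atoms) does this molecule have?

Every atom symbol written in the SMILES (organic subset) is one heavy atom; implicit H are not written.
Heavy atoms by element → C:15, F:3, O:1.
Total: 19.

19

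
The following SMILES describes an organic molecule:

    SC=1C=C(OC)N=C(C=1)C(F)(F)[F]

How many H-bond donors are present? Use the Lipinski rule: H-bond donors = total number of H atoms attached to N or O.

Donors: find every N or O and count the H atoms it carries.
  atom 5 (O): bond orders sum to 2 → 0 H
  atom 7 (N): bond orders sum to 3 → 0 H
Lipinski HBD = 0.

0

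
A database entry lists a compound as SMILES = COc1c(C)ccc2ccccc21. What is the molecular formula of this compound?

C12H12O

Walk through each heavy atom and fill implicit hydrogens from standard valence (C 4, N 3, O 2, S 2, halogen 1); for lowercase aromatic atoms, an aromatic c carries 1 H when it has two neighbours and 0 H with three, and aromatic n carries 0 H:
  atom 1: C, bond orders sum to 1 (valence 4) → 3 H
  atom 2: O, bond orders sum to 2 (valence 2) → 0 H
  atom 3: aromatic c, 3 neighbours → 0 H
  atom 4: aromatic c, 3 neighbours → 0 H
  atom 5: C, bond orders sum to 1 (valence 4) → 3 H
  atom 6: aromatic c, 2 neighbours → 1 H
  atom 7: aromatic c, 2 neighbours → 1 H
  atom 8: aromatic c, 3 neighbours → 0 H
  atom 9: aromatic c, 2 neighbours → 1 H
  atom 10: aromatic c, 2 neighbours → 1 H
  atom 11: aromatic c, 2 neighbours → 1 H
  atom 12: aromatic c, 2 neighbours → 1 H
  atom 13: aromatic c, 3 neighbours → 0 H
Totals → C:12, H:12, O:1.
In Hill order: C12H12O.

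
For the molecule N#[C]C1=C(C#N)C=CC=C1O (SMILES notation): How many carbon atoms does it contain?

Count every carbon token in the SMILES (each C, including those in ring-closure positions and inside branches).
Carbon count: 8.

8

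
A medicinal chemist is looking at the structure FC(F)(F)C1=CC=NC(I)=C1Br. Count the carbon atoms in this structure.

6

Count every carbon token in the SMILES (each C, including those in ring-closure positions and inside branches).
Carbon count: 6.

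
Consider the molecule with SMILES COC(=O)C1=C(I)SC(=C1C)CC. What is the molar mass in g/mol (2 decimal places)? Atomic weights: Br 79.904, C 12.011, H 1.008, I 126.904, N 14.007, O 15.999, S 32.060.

First, the molecular formula is C9H11IO2S (counting implicit H from valence).
  C: 9 × 12.011 = 108.099
  H: 11 × 1.008 = 11.088
  I: 1 × 126.904 = 126.904
  O: 2 × 15.999 = 31.998
  S: 1 × 32.060 = 32.060
Sum: 9×12.011 + 11×1.008 + 1×126.904 + 2×15.999 + 1×32.060 = 310.149 → 310.15 g/mol.

310.15 g/mol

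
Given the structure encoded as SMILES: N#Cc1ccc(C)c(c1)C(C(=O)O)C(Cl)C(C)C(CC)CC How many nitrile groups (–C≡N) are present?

1

The nitrile motif appears at heavy-atom position 2 in the SMILES.
Other groups present: 1 carboxylic acid.
Nitrile count: 1.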